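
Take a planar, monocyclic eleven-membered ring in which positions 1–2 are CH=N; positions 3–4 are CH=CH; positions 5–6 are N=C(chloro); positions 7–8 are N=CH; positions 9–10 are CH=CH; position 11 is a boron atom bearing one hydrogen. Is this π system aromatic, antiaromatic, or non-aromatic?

Aromatic

All ring atoms are sp² and supply a p orbital to the ring (each doubly-bonded ring atom is sp² with one p-orbital electron; each sp² =N– keeps its lone pair in-plane and puts one electron into the π system; the boron has an empty p orbital); the conjugation is uninterrupted.
Counting π electrons: 5 × 2 = 10 from the double-bond units + 0 from the BH atom = 10.
10 = 4(2) + 2, which satisfies Hückel's 4n+2 rule.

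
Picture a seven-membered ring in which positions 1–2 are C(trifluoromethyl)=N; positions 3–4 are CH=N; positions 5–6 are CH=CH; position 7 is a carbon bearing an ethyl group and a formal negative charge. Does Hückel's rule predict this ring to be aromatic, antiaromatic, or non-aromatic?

Antiaromatic

Check conjugation: each doubly-bonded ring atom is sp² with one p-orbital electron; each sp² =N– keeps its lone pair in-plane and puts one electron into the π system; the carbanion's lone pair occupies the p orbital — every position has a p orbital, so the cyclic π system is continuous.
Counting π electrons: 3 × 2 = 6 from the double-bond units + 2 from the C(ethyl)(-) atom = 8.
With 8 = 4·2 π electrons, Hückel's rule classifies the planar ring as antiaromatic.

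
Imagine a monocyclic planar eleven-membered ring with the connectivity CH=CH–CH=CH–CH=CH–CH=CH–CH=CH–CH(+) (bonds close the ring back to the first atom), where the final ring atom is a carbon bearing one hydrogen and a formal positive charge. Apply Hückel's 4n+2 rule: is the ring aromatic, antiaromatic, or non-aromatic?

Aromatic

All ring atoms are sp² and supply a p orbital to the ring (every atom in a ring double bond is sp² and brings one electron to the p orbital; the carbocation has an empty p orbital); the conjugation is uninterrupted.
Adding the contributions, 5 × 2 = 10 from the double-bond units + 0 from the CH(+) atom = 10.
With 10 π electrons (n = 2), the Hückel 4n+2 condition holds.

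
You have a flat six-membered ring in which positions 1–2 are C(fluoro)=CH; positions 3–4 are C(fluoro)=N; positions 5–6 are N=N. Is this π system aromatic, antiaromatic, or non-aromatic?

Aromatic

Check conjugation: every atom in a ring double bond is sp² and brings one electron to the p orbital; each =N– nitrogen is pyridine-type (lone pair in the sp² plane, one electron in the p orbital) — every position has a p orbital, so the cyclic π system is continuous.
Tallying contributions gives 3 × 2 = 6 from the 3 double-bond units.
That gives a 4n+2 count (6, n = 1).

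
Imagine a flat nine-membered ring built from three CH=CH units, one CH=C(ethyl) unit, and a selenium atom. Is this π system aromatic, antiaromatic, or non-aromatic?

All ring atoms are sp² and supply a p orbital to the ring (every atom in a ring double bond is sp² and brings one electron to the p orbital; the selenium donates one lone pair from its p orbital); the conjugation is uninterrupted.
Tallying contributions gives 4 × 2 = 8 from the double-bond units + 2 from the Se atom = 10.
10 = 4(2) + 2, which satisfies Hückel's 4n+2 rule.

Aromatic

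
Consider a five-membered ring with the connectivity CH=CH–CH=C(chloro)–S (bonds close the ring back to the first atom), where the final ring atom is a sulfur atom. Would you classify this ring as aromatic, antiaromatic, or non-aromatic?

Aromatic

Check conjugation: the double-bond atoms are sp², each contributing one p electron; the sulfur donates one lone pair from its p orbital — every position has a p orbital, so the cyclic π system is continuous.
Tallying contributions gives 2 × 2 = 4 from the double-bond units + 2 from the S atom = 6.
6 = 4(1) + 2, which satisfies Hückel's 4n+2 rule.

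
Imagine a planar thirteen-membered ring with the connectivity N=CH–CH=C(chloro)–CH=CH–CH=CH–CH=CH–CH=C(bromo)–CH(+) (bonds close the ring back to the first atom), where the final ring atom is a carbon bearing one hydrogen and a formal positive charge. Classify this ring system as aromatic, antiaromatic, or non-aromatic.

Check conjugation: the double-bond atoms are sp², each contributing one p electron; each =N– nitrogen is pyridine-type (lone pair in the sp² plane, one electron in the p orbital); the carbocation has an empty p orbital — every position has a p orbital, so the cyclic π system is continuous.
Tallying contributions gives 6 × 2 = 12 from the double-bond units + 0 from the CH(+) atom = 12.
With 12 = 4·3 π electrons, Hückel's rule classifies the planar ring as antiaromatic.

Antiaromatic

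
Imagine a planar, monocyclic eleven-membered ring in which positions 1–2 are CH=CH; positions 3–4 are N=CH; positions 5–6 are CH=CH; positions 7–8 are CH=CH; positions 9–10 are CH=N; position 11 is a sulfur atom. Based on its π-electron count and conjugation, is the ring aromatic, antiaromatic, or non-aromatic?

Every ring atom contributes a p orbital perpendicular to the ring (each doubly-bonded ring atom is sp² with one p-orbital electron; each sp² =N– keeps its lone pair in-plane and puts one electron into the π system; the sulfur donates one lone pair from its p orbital), so the π system is cyclic and fully conjugated.
Tallying contributions gives 5 × 2 = 10 from the double-bond units + 2 from the S atom = 12.
12 = 4(3); a planar, fully conjugated 4n system is antiaromatic.

Antiaromatic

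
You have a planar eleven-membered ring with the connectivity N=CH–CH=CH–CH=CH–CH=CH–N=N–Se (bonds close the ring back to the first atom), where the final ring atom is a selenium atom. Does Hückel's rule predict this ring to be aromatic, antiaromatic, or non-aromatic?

Antiaromatic

The p orbitals form a continuous loop: the double-bond atoms are sp², each contributing one p electron; the doubly-bonded nitrogens are pyridine-type — their lone pairs lie in the ring plane, leaving one electron in the p orbital; the selenium donates one lone pair from its p orbital. The ring is fully conjugated.
Adding the contributions, 5 × 2 = 10 from the double-bond units + 2 from the Se atom = 12.
A 4n π count (12, n = 3) in a planar conjugated ring means antiaromatic.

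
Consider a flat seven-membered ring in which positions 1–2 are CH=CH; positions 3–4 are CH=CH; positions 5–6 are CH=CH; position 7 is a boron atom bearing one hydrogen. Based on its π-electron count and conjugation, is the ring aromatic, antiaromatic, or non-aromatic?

The p orbitals form a continuous loop: the double-bond atoms are sp², each contributing one p electron; the boron has an empty p orbital. The ring is fully conjugated.
Tallying contributions gives 3 × 2 = 6 from the double-bond units + 0 from the BH atom = 6.
6 = 4(1) + 2, which satisfies Hückel's 4n+2 rule.

Aromatic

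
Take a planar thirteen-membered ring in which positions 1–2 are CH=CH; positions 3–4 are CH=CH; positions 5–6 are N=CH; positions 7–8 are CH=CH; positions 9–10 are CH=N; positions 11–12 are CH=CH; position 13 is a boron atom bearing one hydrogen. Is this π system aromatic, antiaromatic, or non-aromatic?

The p orbitals form a continuous loop: each doubly-bonded ring atom is sp² with one p-orbital electron; each =N– nitrogen is pyridine-type (lone pair in the sp² plane, one electron in the p orbital); the boron has an empty p orbital. The ring is fully conjugated.
Tallying contributions gives 6 × 2 = 12 from the double-bond units + 0 from the BH atom = 12.
A 4n π count (12, n = 3) in a planar conjugated ring means antiaromatic.

Antiaromatic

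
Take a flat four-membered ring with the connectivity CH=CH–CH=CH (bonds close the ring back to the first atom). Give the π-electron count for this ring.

4

Check conjugation: the double-bond atoms are sp², each contributing one p electron — every position has a p orbital, so the cyclic π system is continuous.
Counting π electrons: 2 × 2 = 4 from the 2 double-bond units.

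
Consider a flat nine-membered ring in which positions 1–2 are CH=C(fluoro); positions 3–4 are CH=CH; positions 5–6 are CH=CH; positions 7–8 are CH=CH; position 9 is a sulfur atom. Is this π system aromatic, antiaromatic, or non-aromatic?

Aromatic

Check conjugation: every atom in a ring double bond is sp² and brings one electron to the p orbital; the sulfur donates one lone pair from its p orbital — every position has a p orbital, so the cyclic π system is continuous.
Adding the contributions, 4 × 2 = 8 from the double-bond units + 2 from the S atom = 10.
With 10 π electrons (n = 2), the Hückel 4n+2 condition holds.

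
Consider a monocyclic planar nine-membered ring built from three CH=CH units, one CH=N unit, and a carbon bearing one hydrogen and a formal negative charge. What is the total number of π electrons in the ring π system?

Every ring atom contributes a p orbital perpendicular to the ring (the double-bond atoms are sp², each contributing one p electron; each sp² =N– keeps its lone pair in-plane and puts one electron into the π system; the carbanion's lone pair occupies the p orbital), so the π system is cyclic and fully conjugated.
Adding the contributions, 4 × 2 = 8 from the double-bond units + 2 from the CH(-) atom = 10.

10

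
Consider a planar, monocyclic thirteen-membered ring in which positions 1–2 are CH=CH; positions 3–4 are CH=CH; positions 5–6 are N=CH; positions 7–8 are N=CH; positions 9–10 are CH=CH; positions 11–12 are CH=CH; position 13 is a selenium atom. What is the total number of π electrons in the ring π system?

14

All ring atoms are sp² and supply a p orbital to the ring (the double-bond atoms are sp², each contributing one p electron; each sp² =N– keeps its lone pair in-plane and puts one electron into the π system; the selenium donates one lone pair from its p orbital); the conjugation is uninterrupted.
Adding the contributions, 6 × 2 = 12 from the double-bond units + 2 from the Se atom = 14.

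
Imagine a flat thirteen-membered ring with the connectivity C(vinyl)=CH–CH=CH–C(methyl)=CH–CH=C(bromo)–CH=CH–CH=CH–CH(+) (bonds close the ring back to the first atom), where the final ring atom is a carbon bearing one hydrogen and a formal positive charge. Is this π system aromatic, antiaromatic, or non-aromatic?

Antiaromatic

Every ring atom contributes a p orbital perpendicular to the ring (every atom in a ring double bond is sp² and brings one electron to the p orbital; the carbocation has an empty p orbital), so the π system is cyclic and fully conjugated.
Adding the contributions, 6 × 2 = 12 from the double-bond units + 0 from the CH(+) atom = 12.
12 is a 4n count (n = 3), so the planar conjugated ring is antiaromatic.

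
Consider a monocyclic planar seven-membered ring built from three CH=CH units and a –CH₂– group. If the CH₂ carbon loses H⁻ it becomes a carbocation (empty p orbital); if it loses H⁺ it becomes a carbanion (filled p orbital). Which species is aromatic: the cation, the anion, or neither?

Once that carbon is sp², every ring atom has a p orbital and both ions are fully conjugated.
Cation: 3 × 2 + 0 = 6 π electrons → 4(1)+2, aromatic.
Anion: 3 × 2 + 2 = 8 π electrons → 4(2), antiaromatic.

The cation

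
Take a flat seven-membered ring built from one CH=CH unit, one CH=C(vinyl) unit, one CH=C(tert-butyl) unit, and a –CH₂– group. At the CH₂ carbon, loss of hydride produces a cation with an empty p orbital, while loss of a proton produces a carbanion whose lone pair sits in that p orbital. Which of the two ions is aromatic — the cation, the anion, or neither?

In either ion the ring is fully conjugated: every atom, including the new sp² carbon, supplies a p orbital.
Cation: 3 × 2 + 0 = 6 π electrons → 4(1)+2, aromatic.
Anion: 3 × 2 + 2 = 8 π electrons → 4(2), antiaromatic.

The cation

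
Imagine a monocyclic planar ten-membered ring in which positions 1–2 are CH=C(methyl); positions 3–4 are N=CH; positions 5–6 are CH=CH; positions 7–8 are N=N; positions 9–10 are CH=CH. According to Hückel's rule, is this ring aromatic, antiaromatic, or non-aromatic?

All ring atoms are sp² and supply a p orbital to the ring (each doubly-bonded ring atom is sp² with one p-orbital electron; each sp² =N– keeps its lone pair in-plane and puts one electron into the π system); the conjugation is uninterrupted.
π-electron count: 5 × 2 = 10 from the 5 double-bond units.
Since 10 = 4·2 + 2, the ring meets the 4n+2 criterion.

Aromatic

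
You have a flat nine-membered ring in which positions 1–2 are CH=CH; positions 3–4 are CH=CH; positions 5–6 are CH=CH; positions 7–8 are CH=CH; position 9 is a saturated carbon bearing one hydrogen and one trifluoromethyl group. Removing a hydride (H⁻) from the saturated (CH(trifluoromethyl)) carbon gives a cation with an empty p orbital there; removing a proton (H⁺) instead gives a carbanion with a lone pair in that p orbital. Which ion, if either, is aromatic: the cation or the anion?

The anion

Both ions have a continuous loop of p orbitals — each ring atom is sp².
Cation: 4 × 2 + 0 = 8 π electrons → 4(2), antiaromatic.
Anion: 4 × 2 + 2 = 10 π electrons → 4(2)+2, aromatic.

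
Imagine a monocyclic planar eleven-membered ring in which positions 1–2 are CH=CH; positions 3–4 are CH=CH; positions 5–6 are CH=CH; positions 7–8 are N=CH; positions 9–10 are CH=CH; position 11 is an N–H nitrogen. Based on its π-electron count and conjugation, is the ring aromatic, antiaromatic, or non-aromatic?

Antiaromatic

Check conjugation: every atom in a ring double bond is sp² and brings one electron to the p orbital; each =N– nitrogen is pyridine-type (lone pair in the sp² plane, one electron in the p orbital); the pyrrole-type nitrogen donates its lone pair from the p orbital — every position has a p orbital, so the cyclic π system is continuous.
Adding the contributions, 5 × 2 = 10 from the double-bond units + 2 from the NH atom = 12.
A 4n π count (12, n = 3) in a planar conjugated ring means antiaromatic.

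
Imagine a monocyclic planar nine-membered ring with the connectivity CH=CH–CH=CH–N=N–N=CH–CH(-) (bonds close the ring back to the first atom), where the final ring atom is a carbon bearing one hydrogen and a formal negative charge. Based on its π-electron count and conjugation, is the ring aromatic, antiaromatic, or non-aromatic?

Check conjugation: every atom in a ring double bond is sp² and brings one electron to the p orbital; each =N– nitrogen is pyridine-type (lone pair in the sp² plane, one electron in the p orbital); the carbanion's lone pair occupies the p orbital — every position has a p orbital, so the cyclic π system is continuous.
Tallying contributions gives 4 × 2 = 8 from the double-bond units + 2 from the CH(-) atom = 10.
10 = 4(2) + 2, which satisfies Hückel's 4n+2 rule.

Aromatic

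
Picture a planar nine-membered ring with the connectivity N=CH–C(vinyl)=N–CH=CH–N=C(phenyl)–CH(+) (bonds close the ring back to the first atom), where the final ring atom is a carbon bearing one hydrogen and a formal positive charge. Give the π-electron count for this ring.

8

The p orbitals form a continuous loop: the double-bond atoms are sp², each contributing one p electron; the doubly-bonded nitrogens are pyridine-type — their lone pairs lie in the ring plane, leaving one electron in the p orbital; the carbocation has an empty p orbital. The ring is fully conjugated.
Counting π electrons: 4 × 2 = 8 from the double-bond units + 0 from the CH(+) atom = 8.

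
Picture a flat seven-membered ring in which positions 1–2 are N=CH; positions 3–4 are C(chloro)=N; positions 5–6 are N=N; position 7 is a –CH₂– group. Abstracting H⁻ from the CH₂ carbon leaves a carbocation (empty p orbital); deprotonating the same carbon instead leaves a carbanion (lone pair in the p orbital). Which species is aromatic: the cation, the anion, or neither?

Once that carbon is sp², every ring atom has a p orbital and both ions are fully conjugated.
Cation: 3 × 2 + 0 = 6 π electrons → 4(1)+2, aromatic.
Anion: 3 × 2 + 2 = 8 π electrons → 4(2), antiaromatic.

The cation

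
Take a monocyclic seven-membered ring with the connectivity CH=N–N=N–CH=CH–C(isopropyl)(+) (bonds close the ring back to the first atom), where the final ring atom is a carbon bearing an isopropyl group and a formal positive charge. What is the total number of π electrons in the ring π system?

Check conjugation: every atom in a ring double bond is sp² and brings one electron to the p orbital; each sp² =N– keeps its lone pair in-plane and puts one electron into the π system; the carbocation has an empty p orbital — every position has a p orbital, so the cyclic π system is continuous.
π-electron count: 3 × 2 = 6 from the double-bond units + 0 from the C(isopropyl)(+) atom = 6.

6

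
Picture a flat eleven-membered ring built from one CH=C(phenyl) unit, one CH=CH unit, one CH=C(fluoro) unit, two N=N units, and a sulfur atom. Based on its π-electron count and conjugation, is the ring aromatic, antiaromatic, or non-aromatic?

All ring atoms are sp² and supply a p orbital to the ring (each doubly-bonded ring atom is sp² with one p-orbital electron; the doubly-bonded nitrogens are pyridine-type — their lone pairs lie in the ring plane, leaving one electron in the p orbital; the sulfur donates one lone pair from its p orbital); the conjugation is uninterrupted.
Tallying contributions gives 5 × 2 = 10 from the double-bond units + 2 from the S atom = 12.
A 4n π count (12, n = 3) in a planar conjugated ring means antiaromatic.

Antiaromatic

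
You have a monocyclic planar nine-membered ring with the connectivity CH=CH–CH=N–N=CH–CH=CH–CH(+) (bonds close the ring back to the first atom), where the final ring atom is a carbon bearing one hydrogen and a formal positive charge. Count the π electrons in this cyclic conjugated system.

8

The p orbitals form a continuous loop: the double-bond atoms are sp², each contributing one p electron; each sp² =N– keeps its lone pair in-plane and puts one electron into the π system; the carbocation has an empty p orbital. The ring is fully conjugated.
Tallying contributions gives 4 × 2 = 8 from the double-bond units + 0 from the CH(+) atom = 8.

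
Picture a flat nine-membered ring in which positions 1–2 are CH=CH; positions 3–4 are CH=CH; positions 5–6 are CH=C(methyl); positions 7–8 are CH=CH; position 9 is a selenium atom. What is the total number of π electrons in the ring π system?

10

Every ring atom contributes a p orbital perpendicular to the ring (each doubly-bonded ring atom is sp² with one p-orbital electron; the selenium donates one lone pair from its p orbital), so the π system is cyclic and fully conjugated.
Adding the contributions, 4 × 2 = 8 from the double-bond units + 2 from the Se atom = 10.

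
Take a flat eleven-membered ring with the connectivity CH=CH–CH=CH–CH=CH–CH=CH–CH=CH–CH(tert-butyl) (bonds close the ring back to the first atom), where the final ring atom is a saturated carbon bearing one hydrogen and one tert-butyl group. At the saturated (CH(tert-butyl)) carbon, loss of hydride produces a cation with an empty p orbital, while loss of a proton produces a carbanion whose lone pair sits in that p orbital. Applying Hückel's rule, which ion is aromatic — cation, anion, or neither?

Once that carbon is sp², every ring atom has a p orbital and both ions are fully conjugated.
Cation: 5 × 2 + 0 = 10 π electrons → 4(2)+2, aromatic.
Anion: 5 × 2 + 2 = 12 π electrons → 4(3), antiaromatic.

The cation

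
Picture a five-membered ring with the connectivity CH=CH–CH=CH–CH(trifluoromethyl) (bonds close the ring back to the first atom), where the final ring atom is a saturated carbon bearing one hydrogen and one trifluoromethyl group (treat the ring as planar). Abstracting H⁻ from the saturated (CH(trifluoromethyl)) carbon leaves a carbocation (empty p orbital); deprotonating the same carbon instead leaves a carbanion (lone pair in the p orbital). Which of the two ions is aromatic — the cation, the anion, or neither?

The anion

Once that carbon is sp², every ring atom has a p orbital and both ions are fully conjugated.
Cation: 2 × 2 + 0 = 4 π electrons → 4(1), antiaromatic.
Anion: 2 × 2 + 2 = 6 π electrons → 4(1)+2, aromatic.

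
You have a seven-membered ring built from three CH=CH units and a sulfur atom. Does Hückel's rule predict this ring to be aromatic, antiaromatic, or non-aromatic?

Check conjugation: the double-bond atoms are sp², each contributing one p electron; the sulfur donates one lone pair from its p orbital — every position has a p orbital, so the cyclic π system is continuous.
Tallying contributions gives 3 × 2 = 6 from the double-bond units + 2 from the S atom = 8.
A 4n π count (8, n = 2) in a planar conjugated ring means antiaromatic.

Antiaromatic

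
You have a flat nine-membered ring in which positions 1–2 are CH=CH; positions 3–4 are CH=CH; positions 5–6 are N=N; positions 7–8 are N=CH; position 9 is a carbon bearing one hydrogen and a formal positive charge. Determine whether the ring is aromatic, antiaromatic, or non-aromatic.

Every ring atom contributes a p orbital perpendicular to the ring (each doubly-bonded ring atom is sp² with one p-orbital electron; each sp² =N– keeps its lone pair in-plane and puts one electron into the π system; the carbocation has an empty p orbital), so the π system is cyclic and fully conjugated.
π-electron count: 4 × 2 = 8 from the double-bond units + 0 from the CH(+) atom = 8.
With 8 = 4·2 π electrons, Hückel's rule classifies the planar ring as antiaromatic.

Antiaromatic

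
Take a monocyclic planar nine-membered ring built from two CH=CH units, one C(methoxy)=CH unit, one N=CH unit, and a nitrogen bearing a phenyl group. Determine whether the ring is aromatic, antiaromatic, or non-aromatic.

Aromatic

Every ring atom contributes a p orbital perpendicular to the ring (the double-bond atoms are sp², each contributing one p electron; each sp² =N– keeps its lone pair in-plane and puts one electron into the π system; the pyrrole-type nitrogen donates its lone pair from the p orbital), so the π system is cyclic and fully conjugated.
π-electron count: 4 × 2 = 8 from the double-bond units + 2 from the N(phenyl) atom = 10.
That gives a 4n+2 count (10, n = 2).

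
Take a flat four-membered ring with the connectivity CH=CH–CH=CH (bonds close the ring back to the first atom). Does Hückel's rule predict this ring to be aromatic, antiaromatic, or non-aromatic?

Antiaromatic

The p orbitals form a continuous loop: every atom in a ring double bond is sp² and brings one electron to the p orbital. The ring is fully conjugated.
Counting π electrons: 2 × 2 = 4 from the 2 double-bond units.
A 4n π count (4, n = 1) in a planar conjugated ring means antiaromatic.
(The species described is cyclobutadiene.)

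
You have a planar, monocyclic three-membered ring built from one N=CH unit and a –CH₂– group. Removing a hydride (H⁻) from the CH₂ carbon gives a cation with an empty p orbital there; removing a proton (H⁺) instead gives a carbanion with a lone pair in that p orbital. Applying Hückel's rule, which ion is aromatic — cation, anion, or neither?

In either ion the ring is fully conjugated: every atom, including the new sp² carbon, supplies a p orbital.
Cation: 1 × 2 + 0 = 2 π electrons → 4(0)+2, aromatic.
Anion: 1 × 2 + 2 = 4 π electrons → 4(1), antiaromatic.

The cation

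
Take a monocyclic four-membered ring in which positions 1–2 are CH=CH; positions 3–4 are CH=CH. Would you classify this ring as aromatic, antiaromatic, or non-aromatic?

All ring atoms are sp² and supply a p orbital to the ring (each doubly-bonded ring atom is sp² with one p-orbital electron); the conjugation is uninterrupted.
Counting π electrons: 2 × 2 = 4 from the 2 double-bond units.
With 4 = 4·1 π electrons, Hückel's rule classifies the planar ring as antiaromatic.
(The species described is cyclobutadiene.)

Antiaromatic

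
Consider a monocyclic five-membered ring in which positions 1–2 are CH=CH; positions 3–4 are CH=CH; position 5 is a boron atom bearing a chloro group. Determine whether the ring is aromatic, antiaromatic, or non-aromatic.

Antiaromatic

Every ring atom contributes a p orbital perpendicular to the ring (each doubly-bonded ring atom is sp² with one p-orbital electron; the boron has an empty p orbital), so the π system is cyclic and fully conjugated.
Counting π electrons: 2 × 2 = 4 from the double-bond units + 0 from the B(chloro) atom = 4.
4 = 4(1); a planar, fully conjugated 4n system is antiaromatic.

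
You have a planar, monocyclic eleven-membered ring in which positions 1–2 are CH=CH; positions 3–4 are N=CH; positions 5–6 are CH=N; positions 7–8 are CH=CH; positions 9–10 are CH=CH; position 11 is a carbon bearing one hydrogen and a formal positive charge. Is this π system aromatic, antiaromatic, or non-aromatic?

Aromatic

The p orbitals form a continuous loop: each doubly-bonded ring atom is sp² with one p-orbital electron; the doubly-bonded nitrogens are pyridine-type — their lone pairs lie in the ring plane, leaving one electron in the p orbital; the carbocation has an empty p orbital. The ring is fully conjugated.
Counting π electrons: 5 × 2 = 10 from the double-bond units + 0 from the CH(+) atom = 10.
With 10 π electrons (n = 2), the Hückel 4n+2 condition holds.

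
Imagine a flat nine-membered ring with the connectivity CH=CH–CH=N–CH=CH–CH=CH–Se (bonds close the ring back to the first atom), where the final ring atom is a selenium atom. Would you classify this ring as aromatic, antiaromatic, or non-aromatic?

The p orbitals form a continuous loop: the double-bond atoms are sp², each contributing one p electron; each sp² =N– keeps its lone pair in-plane and puts one electron into the π system; the selenium donates one lone pair from its p orbital. The ring is fully conjugated.
Counting π electrons: 4 × 2 = 8 from the double-bond units + 2 from the Se atom = 10.
With 10 π electrons (n = 2), the Hückel 4n+2 condition holds.

Aromatic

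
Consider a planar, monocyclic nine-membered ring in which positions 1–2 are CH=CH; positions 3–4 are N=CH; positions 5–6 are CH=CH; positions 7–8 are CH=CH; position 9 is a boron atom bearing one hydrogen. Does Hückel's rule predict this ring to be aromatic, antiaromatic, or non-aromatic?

Antiaromatic

The p orbitals form a continuous loop: each doubly-bonded ring atom is sp² with one p-orbital electron; each =N– nitrogen is pyridine-type (lone pair in the sp² plane, one electron in the p orbital); the boron has an empty p orbital. The ring is fully conjugated.
Counting π electrons: 4 × 2 = 8 from the double-bond units + 0 from the BH atom = 8.
With 8 = 4·2 π electrons, Hückel's rule classifies the planar ring as antiaromatic.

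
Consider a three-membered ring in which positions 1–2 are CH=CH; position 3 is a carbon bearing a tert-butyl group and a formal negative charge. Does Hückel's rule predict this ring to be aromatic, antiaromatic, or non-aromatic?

Antiaromatic

All ring atoms are sp² and supply a p orbital to the ring (each doubly-bonded ring atom is sp² with one p-orbital electron; the carbanion's lone pair occupies the p orbital); the conjugation is uninterrupted.
Tallying contributions gives 1 × 2 = 2 from the double-bond unit + 2 from the C(tert-butyl)(-) atom = 4.
A 4n π count (4, n = 1) in a planar conjugated ring means antiaromatic.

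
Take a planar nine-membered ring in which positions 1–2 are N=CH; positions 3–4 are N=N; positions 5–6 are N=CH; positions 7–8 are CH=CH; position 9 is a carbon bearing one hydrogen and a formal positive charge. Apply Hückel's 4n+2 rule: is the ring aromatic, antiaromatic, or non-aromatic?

The p orbitals form a continuous loop: every atom in a ring double bond is sp² and brings one electron to the p orbital; each sp² =N– keeps its lone pair in-plane and puts one electron into the π system; the carbocation has an empty p orbital. The ring is fully conjugated.
Counting π electrons: 4 × 2 = 8 from the double-bond units + 0 from the CH(+) atom = 8.
A 4n π count (8, n = 2) in a planar conjugated ring means antiaromatic.

Antiaromatic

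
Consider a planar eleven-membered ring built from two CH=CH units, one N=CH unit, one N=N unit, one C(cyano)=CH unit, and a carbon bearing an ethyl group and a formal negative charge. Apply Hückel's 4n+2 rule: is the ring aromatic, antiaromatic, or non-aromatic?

Antiaromatic

Check conjugation: the double-bond atoms are sp², each contributing one p electron; each sp² =N– keeps its lone pair in-plane and puts one electron into the π system; the carbanion's lone pair occupies the p orbital — every position has a p orbital, so the cyclic π system is continuous.
π-electron count: 5 × 2 = 10 from the double-bond units + 2 from the C(ethyl)(-) atom = 12.
12 is a 4n count (n = 3), so the planar conjugated ring is antiaromatic.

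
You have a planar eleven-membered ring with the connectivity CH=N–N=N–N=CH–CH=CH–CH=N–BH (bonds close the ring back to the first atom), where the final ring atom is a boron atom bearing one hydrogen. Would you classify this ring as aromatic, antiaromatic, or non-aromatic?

Aromatic

Check conjugation: the double-bond atoms are sp², each contributing one p electron; the doubly-bonded nitrogens are pyridine-type — their lone pairs lie in the ring plane, leaving one electron in the p orbital; the boron has an empty p orbital — every position has a p orbital, so the cyclic π system is continuous.
Adding the contributions, 5 × 2 = 10 from the double-bond units + 0 from the BH atom = 10.
Since 10 = 4·2 + 2, the ring meets the 4n+2 criterion.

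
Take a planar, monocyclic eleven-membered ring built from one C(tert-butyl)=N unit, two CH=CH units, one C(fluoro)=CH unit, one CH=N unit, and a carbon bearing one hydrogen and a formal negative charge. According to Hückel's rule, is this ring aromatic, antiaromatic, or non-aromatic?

Antiaromatic

The p orbitals form a continuous loop: every atom in a ring double bond is sp² and brings one electron to the p orbital; each sp² =N– keeps its lone pair in-plane and puts one electron into the π system; the carbanion's lone pair occupies the p orbital. The ring is fully conjugated.
Tallying contributions gives 5 × 2 = 10 from the double-bond units + 2 from the CH(-) atom = 12.
A 4n π count (12, n = 3) in a planar conjugated ring means antiaromatic.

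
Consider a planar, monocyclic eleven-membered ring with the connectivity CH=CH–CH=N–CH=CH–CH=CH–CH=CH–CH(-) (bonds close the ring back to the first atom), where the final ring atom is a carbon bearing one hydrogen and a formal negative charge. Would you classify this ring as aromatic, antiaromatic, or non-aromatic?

Antiaromatic

All ring atoms are sp² and supply a p orbital to the ring (every atom in a ring double bond is sp² and brings one electron to the p orbital; each sp² =N– keeps its lone pair in-plane and puts one electron into the π system; the carbanion's lone pair occupies the p orbital); the conjugation is uninterrupted.
π-electron count: 5 × 2 = 10 from the double-bond units + 2 from the CH(-) atom = 12.
12 = 4(3); a planar, fully conjugated 4n system is antiaromatic.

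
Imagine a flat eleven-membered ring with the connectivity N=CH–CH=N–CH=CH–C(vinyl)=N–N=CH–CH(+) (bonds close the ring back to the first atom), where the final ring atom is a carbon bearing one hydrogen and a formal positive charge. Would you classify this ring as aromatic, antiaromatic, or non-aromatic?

Every ring atom contributes a p orbital perpendicular to the ring (each doubly-bonded ring atom is sp² with one p-orbital electron; each sp² =N– keeps its lone pair in-plane and puts one electron into the π system; the carbocation has an empty p orbital), so the π system is cyclic and fully conjugated.
Counting π electrons: 5 × 2 = 10 from the double-bond units + 0 from the CH(+) atom = 10.
That gives a 4n+2 count (10, n = 2).

Aromatic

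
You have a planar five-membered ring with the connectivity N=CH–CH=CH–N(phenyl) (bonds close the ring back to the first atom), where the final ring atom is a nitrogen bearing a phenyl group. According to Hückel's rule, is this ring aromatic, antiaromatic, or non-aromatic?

The p orbitals form a continuous loop: the double-bond atoms are sp², each contributing one p electron; each sp² =N– keeps its lone pair in-plane and puts one electron into the π system; the pyrrole-type nitrogen donates its lone pair from the p orbital. The ring is fully conjugated.
Counting π electrons: 2 × 2 = 4 from the double-bond units + 2 from the N(phenyl) atom = 6.
Since 6 = 4·1 + 2, the ring meets the 4n+2 criterion.

Aromatic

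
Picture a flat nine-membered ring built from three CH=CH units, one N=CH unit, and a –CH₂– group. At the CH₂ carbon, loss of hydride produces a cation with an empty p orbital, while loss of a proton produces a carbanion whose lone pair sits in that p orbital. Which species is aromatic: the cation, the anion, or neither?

Once that carbon is sp², every ring atom has a p orbital and both ions are fully conjugated.
Cation: 4 × 2 + 0 = 8 π electrons → 4(2), antiaromatic.
Anion: 4 × 2 + 2 = 10 π electrons → 4(2)+2, aromatic.

The anion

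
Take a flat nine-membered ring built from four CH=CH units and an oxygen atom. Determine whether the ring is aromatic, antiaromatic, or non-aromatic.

The p orbitals form a continuous loop: the double-bond atoms are sp², each contributing one p electron; the oxygen donates one lone pair from its p orbital. The ring is fully conjugated.
π-electron count: 4 × 2 = 8 from the double-bond units + 2 from the O atom = 10.
Since 10 = 4·2 + 2, the ring meets the 4n+2 criterion.

Aromatic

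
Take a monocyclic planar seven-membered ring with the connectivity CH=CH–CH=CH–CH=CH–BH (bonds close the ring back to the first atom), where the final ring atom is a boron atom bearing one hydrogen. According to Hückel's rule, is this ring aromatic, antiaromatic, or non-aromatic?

Aromatic

The p orbitals form a continuous loop: each doubly-bonded ring atom is sp² with one p-orbital electron; the boron has an empty p orbital. The ring is fully conjugated.
Counting π electrons: 3 × 2 = 6 from the double-bond units + 0 from the BH atom = 6.
With 6 π electrons (n = 1), the Hückel 4n+2 condition holds.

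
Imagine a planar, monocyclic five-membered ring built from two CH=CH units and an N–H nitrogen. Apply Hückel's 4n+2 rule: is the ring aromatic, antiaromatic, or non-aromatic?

Check conjugation: every atom in a ring double bond is sp² and brings one electron to the p orbital; the pyrrole-type nitrogen donates its lone pair from the p orbital — every position has a p orbital, so the cyclic π system is continuous.
Tallying contributions gives 2 × 2 = 4 from the double-bond units + 2 from the NH atom = 6.
Since 6 = 4·1 + 2, the ring meets the 4n+2 criterion.
This is pyrrole.

Aromatic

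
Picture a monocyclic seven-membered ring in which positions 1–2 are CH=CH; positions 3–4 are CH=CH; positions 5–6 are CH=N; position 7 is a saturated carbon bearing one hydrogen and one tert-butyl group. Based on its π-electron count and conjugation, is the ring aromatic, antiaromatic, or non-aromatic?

Non-aromatic

The CH(tert-butyl) carbon is saturated: that saturated carbon is sp³ and has no p orbital in the ring π system. Conjugation is not continuous around the ring.
Hückel's rule only applies to fully conjugated rings, so this one is simply non-aromatic.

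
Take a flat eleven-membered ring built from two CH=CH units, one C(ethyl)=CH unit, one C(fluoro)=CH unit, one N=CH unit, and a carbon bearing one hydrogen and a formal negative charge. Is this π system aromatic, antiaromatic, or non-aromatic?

Antiaromatic

Every ring atom contributes a p orbital perpendicular to the ring (the double-bond atoms are sp², each contributing one p electron; each =N– nitrogen is pyridine-type (lone pair in the sp² plane, one electron in the p orbital); the carbanion's lone pair occupies the p orbital), so the π system is cyclic and fully conjugated.
Counting π electrons: 5 × 2 = 10 from the double-bond units + 2 from the CH(-) atom = 12.
12 = 4(3); a planar, fully conjugated 4n system is antiaromatic.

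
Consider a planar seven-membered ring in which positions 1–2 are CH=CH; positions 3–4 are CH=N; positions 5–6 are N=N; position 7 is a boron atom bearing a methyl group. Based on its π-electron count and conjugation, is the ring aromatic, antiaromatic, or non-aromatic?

Aromatic

The p orbitals form a continuous loop: the double-bond atoms are sp², each contributing one p electron; each =N– nitrogen is pyridine-type (lone pair in the sp² plane, one electron in the p orbital); the boron has an empty p orbital. The ring is fully conjugated.
π-electron count: 3 × 2 = 6 from the double-bond units + 0 from the B(methyl) atom = 6.
Since 6 = 4·1 + 2, the ring meets the 4n+2 criterion.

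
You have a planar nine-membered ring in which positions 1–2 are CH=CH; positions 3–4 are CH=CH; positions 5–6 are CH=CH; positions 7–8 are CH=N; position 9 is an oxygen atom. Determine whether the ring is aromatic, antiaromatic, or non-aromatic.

Every ring atom contributes a p orbital perpendicular to the ring (the double-bond atoms are sp², each contributing one p electron; the doubly-bonded nitrogens are pyridine-type — their lone pairs lie in the ring plane, leaving one electron in the p orbital; the oxygen donates one lone pair from its p orbital), so the π system is cyclic and fully conjugated.
Tallying contributions gives 4 × 2 = 8 from the double-bond units + 2 from the O atom = 10.
That gives a 4n+2 count (10, n = 2).

Aromatic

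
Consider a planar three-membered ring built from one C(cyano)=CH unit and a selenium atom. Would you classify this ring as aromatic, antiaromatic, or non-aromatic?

Check conjugation: each doubly-bonded ring atom is sp² with one p-orbital electron; the selenium donates one lone pair from its p orbital — every position has a p orbital, so the cyclic π system is continuous.
Tallying contributions gives 1 × 2 = 2 from the double-bond unit + 2 from the Se atom = 4.
With 4 = 4·1 π electrons, Hückel's rule classifies the planar ring as antiaromatic.

Antiaromatic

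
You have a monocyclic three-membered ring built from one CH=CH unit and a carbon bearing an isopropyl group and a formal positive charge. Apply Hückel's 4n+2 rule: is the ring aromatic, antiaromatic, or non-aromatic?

All ring atoms are sp² and supply a p orbital to the ring (each doubly-bonded ring atom is sp² with one p-orbital electron; the carbocation has an empty p orbital); the conjugation is uninterrupted.
π-electron count: 1 × 2 = 2 from the double-bond unit + 0 from the C(isopropyl)(+) atom = 2.
2 = 4(0) + 2, which satisfies Hückel's 4n+2 rule.

Aromatic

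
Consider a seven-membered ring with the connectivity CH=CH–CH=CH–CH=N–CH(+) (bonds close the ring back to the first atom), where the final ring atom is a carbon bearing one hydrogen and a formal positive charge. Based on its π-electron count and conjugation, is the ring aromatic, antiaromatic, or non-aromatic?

Aromatic

Check conjugation: each doubly-bonded ring atom is sp² with one p-orbital electron; each =N– nitrogen is pyridine-type (lone pair in the sp² plane, one electron in the p orbital); the carbocation has an empty p orbital — every position has a p orbital, so the cyclic π system is continuous.
Adding the contributions, 3 × 2 = 6 from the double-bond units + 0 from the CH(+) atom = 6.
That gives a 4n+2 count (6, n = 1).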